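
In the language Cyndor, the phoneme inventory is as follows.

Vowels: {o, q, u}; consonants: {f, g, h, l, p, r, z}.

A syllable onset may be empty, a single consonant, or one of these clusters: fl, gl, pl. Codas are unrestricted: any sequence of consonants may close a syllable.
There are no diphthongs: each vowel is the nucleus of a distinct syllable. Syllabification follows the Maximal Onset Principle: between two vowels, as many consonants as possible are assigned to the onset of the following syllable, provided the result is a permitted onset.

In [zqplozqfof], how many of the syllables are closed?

Vowels present: q, o, q, o; each is a nucleus, giving 4 syllables.
/q…o/ gap (V1→V2): /pl/ — entire cluster is a permitted onset → onset /pl/, coda ∅.
/o…q/ gap (V2→V3): just /z/ — single C goes to the following onset.
/q…o/ gap (V3→V4): /f/ is a single consonant, so it becomes the next onset.
Putting it together: zq.plo.zq.fof.
Classifying each syllable: /zq/ (open), /plo/ (open), /zq/ (open), /fof/ (closed).
Closed syllables: 1.

1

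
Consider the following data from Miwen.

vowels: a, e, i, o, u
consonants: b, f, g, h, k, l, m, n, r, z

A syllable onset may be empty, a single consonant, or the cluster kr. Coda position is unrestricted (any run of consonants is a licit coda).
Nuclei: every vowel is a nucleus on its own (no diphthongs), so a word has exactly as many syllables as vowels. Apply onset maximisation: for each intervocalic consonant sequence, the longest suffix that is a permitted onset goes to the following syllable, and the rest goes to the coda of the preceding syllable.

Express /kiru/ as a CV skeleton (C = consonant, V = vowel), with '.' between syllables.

CV.CV

Nuclei (vowels): i, u → 2 syllables.
Between /i/ (V1) and /u/ (V2): /r/ → onset of the next syllable (single consonants are always licit onsets).
So the parse is ki.ru.
Mapping each syllable to C/V: /ki/ → CV, /ru/ → CV.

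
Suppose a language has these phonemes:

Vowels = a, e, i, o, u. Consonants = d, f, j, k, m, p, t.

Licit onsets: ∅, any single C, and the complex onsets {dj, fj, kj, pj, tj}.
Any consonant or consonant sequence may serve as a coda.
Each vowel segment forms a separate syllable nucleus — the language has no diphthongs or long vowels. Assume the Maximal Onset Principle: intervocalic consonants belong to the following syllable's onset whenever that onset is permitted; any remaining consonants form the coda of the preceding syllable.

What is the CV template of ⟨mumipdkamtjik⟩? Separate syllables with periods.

Nuclei (vowels): u, i, a, i → 4 syllables.
Between /u/ (V1) and /i/ (V2): just /m/ — single C goes to the following onset.
Between /i/ (V2) and /a/ (V3): /pdk/ — longest licit onset from the right is /k/, leaving /pd/ as coda.
Between /a/ (V3) and /i/ (V4): /mtj/; trying suffixes from longest down, /tj/ is the first permitted one, so coda /m/ | onset /tj/.
So the parse is mu.mipd.kam.tjik.
Mapping each syllable to C/V: /mu/ → CV, /mipd/ → CVCC, /kam/ → CVC, /tjik/ → CCVC.

CV.CVCC.CVC.CCVC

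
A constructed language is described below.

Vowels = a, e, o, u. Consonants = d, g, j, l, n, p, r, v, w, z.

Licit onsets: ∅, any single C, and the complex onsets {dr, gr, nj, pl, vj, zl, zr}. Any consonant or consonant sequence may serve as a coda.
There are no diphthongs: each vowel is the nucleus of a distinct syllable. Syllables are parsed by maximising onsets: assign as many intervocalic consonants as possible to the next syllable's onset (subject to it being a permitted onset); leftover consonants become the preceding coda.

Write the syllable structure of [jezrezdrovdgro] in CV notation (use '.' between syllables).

Vowels present: e, e, o, o; each is a nucleus, giving 4 syllables.
Between /e/ (V1) and /e/ (V2): /zr/ — entire cluster is a permitted onset → onset /zr/, coda ∅.
Between /e/ (V2) and /o/ (V3): /zdr/ splits as /z/ + /dr/ (/dr/ is the longest suffix that is a licit onset).
Between /o/ (V3) and /o/ (V4): cluster /vdgr/ — the longest permitted-onset suffix is /gr/; onset = /gr/, preceding coda = /vd/.
Syllabification: je.zrez.drovd.gro.
Mapping each syllable to C/V: /je/ → CV, /zrez/ → CCVC, /drovd/ → CCVCC, /gro/ → CCV.

CV.CCVC.CCVCC.CCV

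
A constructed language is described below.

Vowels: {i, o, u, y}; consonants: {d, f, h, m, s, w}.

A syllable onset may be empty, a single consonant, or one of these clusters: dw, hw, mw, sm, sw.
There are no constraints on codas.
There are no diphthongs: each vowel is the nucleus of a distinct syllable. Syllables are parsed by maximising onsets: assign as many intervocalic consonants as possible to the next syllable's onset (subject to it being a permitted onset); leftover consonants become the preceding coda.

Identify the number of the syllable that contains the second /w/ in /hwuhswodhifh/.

Vowels present: u, o, i; each is a nucleus, giving 3 syllables.
Between /u/ (V1) and /o/ (V2): /hsw/; trying suffixes from longest down, /sw/ is the first permitted one, so coda /h/ | onset /sw/.
Between /o/ (V2) and /i/ (V3): /dh/ splits as /d/ + /h/ (/h/ is the longest suffix that is a licit onset).
Putting it together: hwuh.swod.hifh.
The second /w/ is in the onset of syllable 2 (/swod/).

2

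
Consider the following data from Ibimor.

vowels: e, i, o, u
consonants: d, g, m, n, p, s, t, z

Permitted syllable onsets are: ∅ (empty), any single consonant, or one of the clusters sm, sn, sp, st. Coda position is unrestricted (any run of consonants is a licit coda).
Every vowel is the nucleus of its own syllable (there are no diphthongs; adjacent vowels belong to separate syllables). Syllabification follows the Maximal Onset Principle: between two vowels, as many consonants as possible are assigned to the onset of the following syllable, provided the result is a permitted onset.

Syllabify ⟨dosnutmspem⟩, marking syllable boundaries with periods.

do.snutm.spem

The vowels are o, u, e — 3 nuclei, so 3 syllables.
/o…u/ gap (V1→V2): cluster /sn/ — /sn/ is itself a permitted onset, so the whole cluster goes right; preceding coda = ∅.
/u…e/ gap (V2→V3): /tmsp/ splits as /tm/ + /sp/ (/sp/ is the longest suffix that is a licit onset).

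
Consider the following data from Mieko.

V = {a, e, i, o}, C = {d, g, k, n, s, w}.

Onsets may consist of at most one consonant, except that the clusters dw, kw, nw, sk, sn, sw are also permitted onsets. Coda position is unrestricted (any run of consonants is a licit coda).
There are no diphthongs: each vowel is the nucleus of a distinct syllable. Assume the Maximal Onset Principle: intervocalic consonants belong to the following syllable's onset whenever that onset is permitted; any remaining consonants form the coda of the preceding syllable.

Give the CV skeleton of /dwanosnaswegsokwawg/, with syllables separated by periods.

CCV.CV.CCV.CCVC.CV.CCVCC

The vowels are a, o, a, e, o, a — 6 nuclei, so 6 syllables.
V1 /a/ – V2 /o/: just /n/ — single C goes to the following onset.
V2 /o/ – V3 /a/: /sn/ is a licit onset in full, so it all attaches to the next syllable.
V3 /a/ – V4 /e/: cluster /sw/ — /sw/ is itself a permitted onset, so the whole cluster goes right; preceding coda = ∅.
V4 /e/ – V5 /o/: /gs/ — longest licit onset from the right is /s/, leaving /g/ as coda.
V5 /o/ – V6 /a/: /kw/ is a licit onset in full, so it all attaches to the next syllable.
Result: dwa.no.sna.sweg.so.kwawg.
Mapping each syllable to C/V: /dwa/ → CCV, /no/ → CV, /sna/ → CCV, /sweg/ → CCVC, /so/ → CV, /kwawg/ → CCVCC.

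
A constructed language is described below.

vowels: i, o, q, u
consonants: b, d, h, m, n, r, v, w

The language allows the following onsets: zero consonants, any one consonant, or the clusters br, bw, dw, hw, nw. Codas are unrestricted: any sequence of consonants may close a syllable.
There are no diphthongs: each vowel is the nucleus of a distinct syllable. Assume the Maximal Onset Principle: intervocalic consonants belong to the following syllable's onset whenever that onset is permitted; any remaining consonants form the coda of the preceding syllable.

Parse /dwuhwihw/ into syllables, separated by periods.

dwu.hwihw

The vowels are u, i — 2 nuclei, so 2 syllables.
/u…i/ gap (V1→V2): /hw/ is a licit onset in full, so it all attaches to the next syllable.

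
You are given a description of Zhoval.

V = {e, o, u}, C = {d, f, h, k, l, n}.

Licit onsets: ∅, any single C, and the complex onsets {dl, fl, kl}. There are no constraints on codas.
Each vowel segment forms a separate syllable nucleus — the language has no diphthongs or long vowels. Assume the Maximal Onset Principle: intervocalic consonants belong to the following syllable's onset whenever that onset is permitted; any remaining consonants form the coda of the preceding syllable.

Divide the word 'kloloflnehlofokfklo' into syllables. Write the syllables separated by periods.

Nuclei (vowels): o, o, e, o, o, o → 6 syllables.
σ1/σ2 boundary: just /l/ — single C goes to the following onset.
σ2/σ3 boundary: /fln/; trying suffixes from longest down, /n/ is the first permitted one, so coda /fl/ | onset /n/.
σ3/σ4 boundary: cluster /hl/ — the longest permitted-onset suffix is /l/; onset = /l/, preceding coda = /h/.
σ4/σ5 boundary: /f/ is a single consonant, so it becomes the next onset.
σ5/σ6 boundary: /kfkl/; trying suffixes from longest down, /kl/ is the first permitted one, so coda /kf/ | onset /kl/.

klo.lofl.neh.lo.fokf.klo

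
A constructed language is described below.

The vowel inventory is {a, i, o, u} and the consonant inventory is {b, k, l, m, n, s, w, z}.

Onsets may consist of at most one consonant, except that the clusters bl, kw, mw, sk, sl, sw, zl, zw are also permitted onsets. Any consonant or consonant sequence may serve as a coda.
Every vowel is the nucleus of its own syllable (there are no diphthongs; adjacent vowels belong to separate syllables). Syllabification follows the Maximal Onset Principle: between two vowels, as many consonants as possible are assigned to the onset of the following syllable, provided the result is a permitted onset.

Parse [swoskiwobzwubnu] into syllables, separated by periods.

swo.ski.wob.zwub.nu

Vowels present: o, i, o, u, u; each is a nucleus, giving 5 syllables.
/o…i/ gap (V1→V2): cluster /sk/ — /sk/ is itself a permitted onset, so the whole cluster goes right; preceding coda = ∅.
/i…o/ gap (V2→V3): just /w/ — single C goes to the following onset.
/o…u/ gap (V3→V4): cluster /bzw/ — the longest permitted-onset suffix is /zw/; onset = /zw/, preceding coda = /b/.
/u…u/ gap (V4→V5): /bn/ — longest licit onset from the right is /n/, leaving /b/ as coda.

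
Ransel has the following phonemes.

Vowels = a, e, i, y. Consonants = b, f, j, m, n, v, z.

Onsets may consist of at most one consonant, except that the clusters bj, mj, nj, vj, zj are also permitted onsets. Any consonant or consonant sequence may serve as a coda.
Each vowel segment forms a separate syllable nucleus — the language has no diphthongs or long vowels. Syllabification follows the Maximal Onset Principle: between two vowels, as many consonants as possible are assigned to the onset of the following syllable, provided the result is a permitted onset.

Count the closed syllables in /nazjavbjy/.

The vowels are a, a, y — 3 nuclei, so 3 syllables.
/a…a/ gap (V1→V2): cluster /zj/ — /zj/ is itself a permitted onset, so the whole cluster goes right; preceding coda = ∅.
/a…y/ gap (V2→V3): /vbj/ splits as /v/ + /bj/ (/bj/ is the longest suffix that is a licit onset).
So the parse is na.zjav.bjy.
Classifying each syllable: /na/ (open), /zjav/ (closed), /bjy/ (open).
Closed syllables: 1.

1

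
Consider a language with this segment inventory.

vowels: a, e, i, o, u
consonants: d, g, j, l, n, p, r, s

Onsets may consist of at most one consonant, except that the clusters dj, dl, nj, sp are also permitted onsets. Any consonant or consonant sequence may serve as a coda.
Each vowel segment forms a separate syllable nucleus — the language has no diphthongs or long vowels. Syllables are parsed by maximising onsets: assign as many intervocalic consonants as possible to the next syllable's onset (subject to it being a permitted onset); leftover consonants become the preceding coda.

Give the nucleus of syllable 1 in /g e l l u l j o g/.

e

Nuclei (vowels): e, u, o → 3 syllables.
The first nucleus (vowel 1 from the left) is /e/.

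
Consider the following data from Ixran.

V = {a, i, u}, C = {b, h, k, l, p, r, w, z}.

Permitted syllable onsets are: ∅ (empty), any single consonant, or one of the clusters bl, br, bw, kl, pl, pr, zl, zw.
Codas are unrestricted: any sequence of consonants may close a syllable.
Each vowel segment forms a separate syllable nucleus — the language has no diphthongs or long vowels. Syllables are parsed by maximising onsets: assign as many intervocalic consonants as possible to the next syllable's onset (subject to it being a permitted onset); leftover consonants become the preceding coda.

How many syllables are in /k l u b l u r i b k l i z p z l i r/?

The vowels are u, u, i, i, i — 5 nuclei, so 5 syllables.

5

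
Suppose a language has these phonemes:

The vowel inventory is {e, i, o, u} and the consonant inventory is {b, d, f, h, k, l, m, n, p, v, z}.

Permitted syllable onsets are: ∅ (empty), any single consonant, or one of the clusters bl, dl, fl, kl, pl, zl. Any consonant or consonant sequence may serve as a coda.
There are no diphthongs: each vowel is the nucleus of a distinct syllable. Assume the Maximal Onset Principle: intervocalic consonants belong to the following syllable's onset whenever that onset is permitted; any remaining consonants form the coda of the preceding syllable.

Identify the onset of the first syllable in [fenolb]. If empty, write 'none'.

The vowels are e, o — 2 nuclei, so 2 syllables.
/e…o/ gap (V1→V2): /n/ is a single consonant, so it becomes the next onset.
Putting it together: fe.nolb.
Syllable 1 is /fe/: onset /f/, nucleus /e/, coda ∅.

f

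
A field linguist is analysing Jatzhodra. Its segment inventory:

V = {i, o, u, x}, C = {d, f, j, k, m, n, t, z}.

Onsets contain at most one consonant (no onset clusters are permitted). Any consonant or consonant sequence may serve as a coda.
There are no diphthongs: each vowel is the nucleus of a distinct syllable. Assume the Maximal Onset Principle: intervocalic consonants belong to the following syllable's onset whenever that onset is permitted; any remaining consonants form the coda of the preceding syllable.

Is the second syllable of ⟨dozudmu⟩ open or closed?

closed

Vowels present: o, u, u; each is a nucleus, giving 3 syllables.
/o…u/ gap (V1→V2): /z/ → onset of the next syllable (single consonants are always licit onsets).
/u…u/ gap (V2→V3): /dm/; trying suffixes from longest down, /m/ is the first permitted one, so coda /d/ | onset /m/.
Result: do.zud.mu.
Syllable 2 is /zud/ with coda /d/, so it is closed.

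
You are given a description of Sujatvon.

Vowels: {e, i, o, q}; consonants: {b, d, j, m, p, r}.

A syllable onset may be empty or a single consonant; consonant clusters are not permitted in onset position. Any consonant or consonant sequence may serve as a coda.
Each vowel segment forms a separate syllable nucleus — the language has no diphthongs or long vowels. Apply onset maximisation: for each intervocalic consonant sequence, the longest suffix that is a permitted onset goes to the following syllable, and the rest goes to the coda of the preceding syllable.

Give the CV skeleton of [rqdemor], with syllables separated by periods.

The vowels are q, e, o — 3 nuclei, so 3 syllables.
σ1/σ2 boundary: /d/ is a single consonant, so it becomes the next onset.
σ2/σ3 boundary: /m/ is a single consonant, so it becomes the next onset.
Syllabification: rq.de.mor.
Mapping each syllable to C/V: /rq/ → CV, /de/ → CV, /mor/ → CVC.

CV.CV.CVC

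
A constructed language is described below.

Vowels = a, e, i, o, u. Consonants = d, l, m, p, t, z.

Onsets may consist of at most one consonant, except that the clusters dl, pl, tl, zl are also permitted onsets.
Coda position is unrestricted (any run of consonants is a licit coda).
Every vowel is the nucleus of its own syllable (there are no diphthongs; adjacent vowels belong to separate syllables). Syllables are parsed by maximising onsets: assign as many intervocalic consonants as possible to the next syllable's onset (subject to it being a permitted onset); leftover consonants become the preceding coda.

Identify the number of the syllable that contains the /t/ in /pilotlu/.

Vowels present: i, o, u; each is a nucleus, giving 3 syllables.
Between /i/ (V1) and /o/ (V2): /l/ → onset of the next syllable (single consonants are always licit onsets).
Between /o/ (V2) and /u/ (V3): cluster /tl/ — /tl/ is itself a permitted onset, so the whole cluster goes right; preceding coda = ∅.
Putting it together: pi.lo.tlu.
The /t/ is in the onset of syllable 3 (/tlu/).

3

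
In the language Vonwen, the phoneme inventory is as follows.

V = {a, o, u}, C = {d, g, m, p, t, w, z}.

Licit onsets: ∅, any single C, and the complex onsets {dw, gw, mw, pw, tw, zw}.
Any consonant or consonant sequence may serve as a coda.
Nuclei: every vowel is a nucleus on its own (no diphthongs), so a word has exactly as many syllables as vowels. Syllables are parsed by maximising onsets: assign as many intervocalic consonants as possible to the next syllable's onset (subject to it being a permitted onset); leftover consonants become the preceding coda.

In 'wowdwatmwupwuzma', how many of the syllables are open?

Nuclei (vowels): o, a, u, u, a → 5 syllables.
V1 /o/ – V2 /a/: /wdw/; trying suffixes from longest down, /dw/ is the first permitted one, so coda /w/ | onset /dw/.
V2 /a/ – V3 /u/: /tmw/; trying suffixes from longest down, /mw/ is the first permitted one, so coda /t/ | onset /mw/.
V3 /u/ – V4 /u/: /pw/ — entire cluster is a permitted onset → onset /pw/, coda ∅.
V4 /u/ – V5 /a/: /zm/; trying suffixes from longest down, /m/ is the first permitted one, so coda /z/ | onset /m/.
Putting it together: wow.dwat.mwu.pwuz.ma.
Classifying each syllable: /wow/ (closed), /dwat/ (closed), /mwu/ (open), /pwuz/ (closed), /ma/ (open).
Open syllables: 2.

2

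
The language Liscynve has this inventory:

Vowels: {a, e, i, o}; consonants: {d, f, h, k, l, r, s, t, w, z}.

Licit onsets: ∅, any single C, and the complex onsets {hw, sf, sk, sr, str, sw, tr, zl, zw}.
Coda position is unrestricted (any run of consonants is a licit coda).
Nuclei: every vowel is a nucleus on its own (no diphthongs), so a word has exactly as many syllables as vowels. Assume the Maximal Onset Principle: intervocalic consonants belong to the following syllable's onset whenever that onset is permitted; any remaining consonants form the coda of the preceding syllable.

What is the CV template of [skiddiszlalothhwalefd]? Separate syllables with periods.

CCVC.CVC.CCV.CVCC.CCV.CVCC

The vowels are i, i, a, o, a, e — 6 nuclei, so 6 syllables.
V1 /i/ – V2 /i/: /dd/ splits as /d/ + /d/ (/d/ is the longest suffix that is a licit onset).
V2 /i/ – V3 /a/: cluster /szl/ — the longest permitted-onset suffix is /zl/; onset = /zl/, preceding coda = /s/.
V3 /a/ – V4 /o/: /l/ → onset of the next syllable (single consonants are always licit onsets).
V4 /o/ – V5 /a/: /thhw/ — longest licit onset from the right is /hw/, leaving /th/ as coda.
V5 /a/ – V6 /e/: /l/ is a single consonant, so it becomes the next onset.
Syllabification: skid.dis.zla.loth.hwa.lefd.
Mapping each syllable to C/V: /skid/ → CCVC, /dis/ → CVC, /zla/ → CCV, /loth/ → CVCC, /hwa/ → CCV, /lefd/ → CVCC.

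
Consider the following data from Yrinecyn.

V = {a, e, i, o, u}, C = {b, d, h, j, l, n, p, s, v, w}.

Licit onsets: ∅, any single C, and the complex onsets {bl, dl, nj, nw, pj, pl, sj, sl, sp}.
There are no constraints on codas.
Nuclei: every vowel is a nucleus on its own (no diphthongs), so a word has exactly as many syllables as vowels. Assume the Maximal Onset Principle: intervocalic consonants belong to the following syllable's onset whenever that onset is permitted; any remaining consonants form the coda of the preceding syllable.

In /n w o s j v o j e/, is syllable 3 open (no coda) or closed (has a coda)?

The vowels are o, o, e — 3 nuclei, so 3 syllables.
σ1/σ2 boundary: /sjv/ — longest licit onset from the right is /v/, leaving /sj/ as coda.
σ2/σ3 boundary: /j/ is a single consonant, so it becomes the next onset.
Result: nwosj.vo.je.
Syllable 3 is /je/; it ends in its nucleus with no coda, so it is open.

open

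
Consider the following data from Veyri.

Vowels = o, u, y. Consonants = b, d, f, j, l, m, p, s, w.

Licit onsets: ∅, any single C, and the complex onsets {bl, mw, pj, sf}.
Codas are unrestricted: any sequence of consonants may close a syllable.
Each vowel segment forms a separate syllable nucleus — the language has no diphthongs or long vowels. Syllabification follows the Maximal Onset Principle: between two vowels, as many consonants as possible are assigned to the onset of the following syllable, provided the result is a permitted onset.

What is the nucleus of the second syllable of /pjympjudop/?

Nuclei (vowels): y, u, o → 3 syllables.
The second nucleus (vowel 2 from the left) is /u/.

u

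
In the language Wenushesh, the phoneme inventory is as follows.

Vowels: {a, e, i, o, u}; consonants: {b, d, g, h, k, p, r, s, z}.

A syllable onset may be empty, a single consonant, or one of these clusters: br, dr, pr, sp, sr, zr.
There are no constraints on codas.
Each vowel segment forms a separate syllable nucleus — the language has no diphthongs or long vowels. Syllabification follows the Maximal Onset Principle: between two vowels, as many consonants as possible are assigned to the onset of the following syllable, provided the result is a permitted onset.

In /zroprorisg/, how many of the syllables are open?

2

Nuclei (vowels): o, o, i → 3 syllables.
Between /o/ (V1) and /o/ (V2): /pr/ — entire cluster is a permitted onset → onset /pr/, coda ∅.
Between /o/ (V2) and /i/ (V3): /r/ is a single consonant, so it becomes the next onset.
So the parse is zro.pro.risg.
Classifying each syllable: /zro/ (open), /pro/ (open), /risg/ (closed).
Open syllables: 2.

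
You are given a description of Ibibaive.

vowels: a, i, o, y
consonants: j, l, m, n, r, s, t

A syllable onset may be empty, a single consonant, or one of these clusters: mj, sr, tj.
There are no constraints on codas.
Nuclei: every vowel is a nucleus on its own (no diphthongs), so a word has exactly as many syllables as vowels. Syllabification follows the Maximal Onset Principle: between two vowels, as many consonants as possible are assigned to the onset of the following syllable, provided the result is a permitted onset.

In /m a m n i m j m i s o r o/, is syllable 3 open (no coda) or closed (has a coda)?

Nuclei (vowels): a, i, i, o, o → 5 syllables.
Between /a/ (V1) and /i/ (V2): /mn/ — longest licit onset from the right is /n/, leaving /m/ as coda.
Between /i/ (V2) and /i/ (V3): /mjm/; trying suffixes from longest down, /m/ is the first permitted one, so coda /mj/ | onset /m/.
Between /i/ (V3) and /o/ (V4): just /s/ — single C goes to the following onset.
Between /o/ (V4) and /o/ (V5): /r/ is a single consonant, so it becomes the next onset.
Syllabification: mam.nimj.mi.so.ro.
Syllable 3 is /mi/; it ends in its nucleus with no coda, so it is open.

open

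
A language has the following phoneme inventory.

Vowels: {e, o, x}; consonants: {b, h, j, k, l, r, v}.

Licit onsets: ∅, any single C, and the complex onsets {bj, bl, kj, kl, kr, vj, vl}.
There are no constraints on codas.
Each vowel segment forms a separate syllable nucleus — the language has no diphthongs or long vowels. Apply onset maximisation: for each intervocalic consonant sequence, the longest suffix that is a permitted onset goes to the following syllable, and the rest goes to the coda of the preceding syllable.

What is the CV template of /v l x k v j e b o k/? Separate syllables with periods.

CCVC.CCV.CVC

The vowels are x, e, o — 3 nuclei, so 3 syllables.
σ1/σ2 boundary: /kvj/ — longest licit onset from the right is /vj/, leaving /k/ as coda.
σ2/σ3 boundary: /b/ is a single consonant, so it becomes the next onset.
Syllabification: vlxk.vje.bok.
Mapping each syllable to C/V: /vlxk/ → CCVC, /vje/ → CCV, /bok/ → CVC.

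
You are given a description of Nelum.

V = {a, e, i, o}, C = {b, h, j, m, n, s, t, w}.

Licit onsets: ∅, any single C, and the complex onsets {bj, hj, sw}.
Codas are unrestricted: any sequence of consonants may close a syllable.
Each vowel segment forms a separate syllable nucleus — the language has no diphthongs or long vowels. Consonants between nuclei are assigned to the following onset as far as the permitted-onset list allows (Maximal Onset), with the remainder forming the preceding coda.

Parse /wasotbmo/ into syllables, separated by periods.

wa.sotb.mo

Vowels present: a, o, o; each is a nucleus, giving 3 syllables.
/a…o/ gap (V1→V2): just /s/ — single C goes to the following onset.
/o…o/ gap (V2→V3): /tbm/ — longest licit onset from the right is /m/, leaving /tb/ as coda.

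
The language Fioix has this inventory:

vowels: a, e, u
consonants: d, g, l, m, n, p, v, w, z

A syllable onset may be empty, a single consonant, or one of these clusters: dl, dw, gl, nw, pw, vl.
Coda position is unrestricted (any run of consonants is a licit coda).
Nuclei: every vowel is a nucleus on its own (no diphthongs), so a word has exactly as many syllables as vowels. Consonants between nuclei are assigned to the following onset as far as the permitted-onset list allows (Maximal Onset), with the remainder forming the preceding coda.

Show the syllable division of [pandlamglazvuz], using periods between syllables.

The vowels are a, a, a, u — 4 nuclei, so 4 syllables.
/a…a/ gap (V1→V2): /ndl/ splits as /n/ + /dl/ (/dl/ is the longest suffix that is a licit onset).
/a…a/ gap (V2→V3): /mgl/; trying suffixes from longest down, /gl/ is the first permitted one, so coda /m/ | onset /gl/.
/a…u/ gap (V3→V4): /zv/ — longest licit onset from the right is /v/, leaving /z/ as coda.

pan.dlam.glaz.vuz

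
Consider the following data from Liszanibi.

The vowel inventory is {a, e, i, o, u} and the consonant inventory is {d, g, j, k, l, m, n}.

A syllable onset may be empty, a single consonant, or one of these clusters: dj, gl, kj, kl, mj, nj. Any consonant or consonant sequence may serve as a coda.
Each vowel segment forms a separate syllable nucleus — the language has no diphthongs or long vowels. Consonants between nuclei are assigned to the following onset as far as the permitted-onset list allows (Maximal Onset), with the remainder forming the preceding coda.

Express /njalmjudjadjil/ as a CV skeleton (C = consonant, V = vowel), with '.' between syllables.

CCVC.CCV.CCV.CCVC

Nuclei (vowels): a, u, a, i → 4 syllables.
Between /a/ (V1) and /u/ (V2): cluster /lmj/ — the longest permitted-onset suffix is /mj/; onset = /mj/, preceding coda = /l/.
Between /u/ (V2) and /a/ (V3): /dj/ is a licit onset in full, so it all attaches to the next syllable.
Between /a/ (V3) and /i/ (V4): /dj/ — entire cluster is a permitted onset → onset /dj/, coda ∅.
So the parse is njal.mju.dja.djil.
Mapping each syllable to C/V: /njal/ → CCVC, /mju/ → CCV, /dja/ → CCV, /djil/ → CCVC.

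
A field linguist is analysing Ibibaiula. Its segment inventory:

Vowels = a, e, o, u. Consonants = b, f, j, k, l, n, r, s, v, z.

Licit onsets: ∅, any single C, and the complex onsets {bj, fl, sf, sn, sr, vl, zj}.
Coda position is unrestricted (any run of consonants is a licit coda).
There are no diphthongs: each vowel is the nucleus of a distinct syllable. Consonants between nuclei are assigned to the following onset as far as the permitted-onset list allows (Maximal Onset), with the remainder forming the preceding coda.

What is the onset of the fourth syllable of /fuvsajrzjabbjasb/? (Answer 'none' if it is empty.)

bj

Vowels present: u, a, a, a; each is a nucleus, giving 4 syllables.
/u…a/ gap (V1→V2): /vs/ — longest licit onset from the right is /s/, leaving /v/ as coda.
/a…a/ gap (V2→V3): /jrzj/ — longest licit onset from the right is /zj/, leaving /jr/ as coda.
/a…a/ gap (V3→V4): /bbj/ — longest licit onset from the right is /bj/, leaving /b/ as coda.
Syllabification: fuv.sajr.zjab.bjasb.
Syllable 4 is /bjasb/: onset /bj/, nucleus /a/, coda /sb/.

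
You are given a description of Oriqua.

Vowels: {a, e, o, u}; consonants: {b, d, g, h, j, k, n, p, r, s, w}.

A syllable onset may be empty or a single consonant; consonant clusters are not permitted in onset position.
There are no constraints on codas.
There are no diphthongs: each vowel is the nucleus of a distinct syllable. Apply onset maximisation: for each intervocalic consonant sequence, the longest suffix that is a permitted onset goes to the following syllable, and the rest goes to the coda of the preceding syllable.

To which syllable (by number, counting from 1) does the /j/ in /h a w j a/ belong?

Nuclei (vowels): a, a → 2 syllables.
Between /a/ (V1) and /a/ (V2): cluster /wj/ — the longest permitted-onset suffix is /j/; onset = /j/, preceding coda = /w/.
Syllabification: haw.ja.
The /j/ is in the onset of syllable 2 (/ja/).

2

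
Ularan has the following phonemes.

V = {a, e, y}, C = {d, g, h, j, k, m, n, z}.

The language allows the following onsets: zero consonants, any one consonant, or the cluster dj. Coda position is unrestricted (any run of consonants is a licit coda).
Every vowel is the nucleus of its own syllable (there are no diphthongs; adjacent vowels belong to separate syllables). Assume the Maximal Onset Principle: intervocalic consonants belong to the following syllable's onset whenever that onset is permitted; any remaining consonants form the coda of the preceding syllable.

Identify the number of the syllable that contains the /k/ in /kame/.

The vowels are a, e — 2 nuclei, so 2 syllables.
Between /a/ (V1) and /e/ (V2): just /m/ — single C goes to the following onset.
So the parse is ka.me.
The /k/ is in the onset of syllable 1 (/ka/).

1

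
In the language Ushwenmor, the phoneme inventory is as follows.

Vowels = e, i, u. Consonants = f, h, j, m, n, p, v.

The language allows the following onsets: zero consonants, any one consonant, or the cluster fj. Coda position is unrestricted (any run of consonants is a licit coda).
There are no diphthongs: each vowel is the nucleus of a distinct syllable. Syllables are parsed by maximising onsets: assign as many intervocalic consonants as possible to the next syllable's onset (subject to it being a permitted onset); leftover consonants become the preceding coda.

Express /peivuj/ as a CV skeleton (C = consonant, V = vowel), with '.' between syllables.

Vowels present: e, i, u; each is a nucleus, giving 3 syllables.
Between /e/ (V1) and /i/ (V2): nothing intervenes; syllable break is V.V.
Between /i/ (V2) and /u/ (V3): /v/ is a single consonant, so it becomes the next onset.
Putting it together: pe.i.vuj.
Mapping each syllable to C/V: /pe/ → CV, /i/ → V, /vuj/ → CVC.

CV.V.CVC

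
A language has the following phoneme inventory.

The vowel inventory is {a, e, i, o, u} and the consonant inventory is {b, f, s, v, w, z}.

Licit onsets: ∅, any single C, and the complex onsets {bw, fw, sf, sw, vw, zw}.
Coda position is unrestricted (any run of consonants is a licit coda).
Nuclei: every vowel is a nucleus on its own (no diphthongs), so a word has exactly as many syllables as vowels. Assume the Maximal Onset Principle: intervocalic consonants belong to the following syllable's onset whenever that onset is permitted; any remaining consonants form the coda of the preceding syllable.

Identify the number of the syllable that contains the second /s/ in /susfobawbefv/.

Vowels present: u, o, a, e; each is a nucleus, giving 4 syllables.
V1 /u/ – V2 /o/: /sf/ is a licit onset in full, so it all attaches to the next syllable.
V2 /o/ – V3 /a/: /b/ → onset of the next syllable (single consonants are always licit onsets).
V3 /a/ – V4 /e/: cluster /wb/ — the longest permitted-onset suffix is /b/; onset = /b/, preceding coda = /w/.
Putting it together: su.sfo.baw.befv.
The second /s/ is in the onset of syllable 2 (/sfo/).

2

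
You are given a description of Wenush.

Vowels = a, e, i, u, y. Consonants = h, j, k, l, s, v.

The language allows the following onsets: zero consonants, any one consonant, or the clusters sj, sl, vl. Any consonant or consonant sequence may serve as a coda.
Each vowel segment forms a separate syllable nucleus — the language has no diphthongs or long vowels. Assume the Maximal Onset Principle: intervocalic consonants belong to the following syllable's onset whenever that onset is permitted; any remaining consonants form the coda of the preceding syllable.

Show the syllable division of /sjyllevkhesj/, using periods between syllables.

sjyl.levk.hesj

Nuclei (vowels): y, e, e → 3 syllables.
Between /y/ (V1) and /e/ (V2): /ll/ — longest licit onset from the right is /l/, leaving /l/ as coda.
Between /e/ (V2) and /e/ (V3): cluster /vkh/ — the longest permitted-onset suffix is /h/; onset = /h/, preceding coda = /vk/.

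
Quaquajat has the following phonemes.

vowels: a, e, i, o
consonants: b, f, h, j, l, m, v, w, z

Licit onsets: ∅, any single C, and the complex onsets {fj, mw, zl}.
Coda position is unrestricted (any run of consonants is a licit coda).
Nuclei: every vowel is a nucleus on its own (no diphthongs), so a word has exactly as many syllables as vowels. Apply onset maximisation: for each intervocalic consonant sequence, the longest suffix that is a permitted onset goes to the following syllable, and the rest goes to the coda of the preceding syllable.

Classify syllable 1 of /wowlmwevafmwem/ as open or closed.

closed

Nuclei (vowels): o, e, a, e → 4 syllables.
/o…e/ gap (V1→V2): /wlmw/ — longest licit onset from the right is /mw/, leaving /wl/ as coda.
/e…a/ gap (V2→V3): just /v/ — single C goes to the following onset.
/a…e/ gap (V3→V4): /fmw/; trying suffixes from longest down, /mw/ is the first permitted one, so coda /f/ | onset /mw/.
Syllabification: wowl.mwe.vaf.mwem.
Syllable 1 is /wowl/ with coda /wl/, so it is closed.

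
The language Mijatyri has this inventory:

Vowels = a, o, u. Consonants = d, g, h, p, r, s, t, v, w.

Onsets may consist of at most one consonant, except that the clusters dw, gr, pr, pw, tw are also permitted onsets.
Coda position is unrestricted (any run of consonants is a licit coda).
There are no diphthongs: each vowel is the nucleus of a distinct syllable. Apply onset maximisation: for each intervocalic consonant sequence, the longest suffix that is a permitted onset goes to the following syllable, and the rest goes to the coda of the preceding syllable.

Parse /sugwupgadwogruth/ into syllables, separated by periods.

Nuclei (vowels): u, u, a, o, u → 5 syllables.
/u…u/ gap (V1→V2): /gw/ splits as /g/ + /w/ (/w/ is the longest suffix that is a licit onset).
/u…a/ gap (V2→V3): cluster /pg/ — the longest permitted-onset suffix is /g/; onset = /g/, preceding coda = /p/.
/a…o/ gap (V3→V4): cluster /dw/ — /dw/ is itself a permitted onset, so the whole cluster goes right; preceding coda = ∅.
/o…u/ gap (V4→V5): /gr/ — entire cluster is a permitted onset → onset /gr/, coda ∅.

sug.wup.ga.dwo.gruth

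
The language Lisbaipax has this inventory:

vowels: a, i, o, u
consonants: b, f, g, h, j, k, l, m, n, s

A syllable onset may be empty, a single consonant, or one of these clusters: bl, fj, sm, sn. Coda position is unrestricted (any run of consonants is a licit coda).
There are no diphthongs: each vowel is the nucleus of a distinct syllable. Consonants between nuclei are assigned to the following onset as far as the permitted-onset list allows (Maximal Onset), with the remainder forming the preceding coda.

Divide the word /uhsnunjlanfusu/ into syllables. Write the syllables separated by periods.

uh.snunj.lan.fu.su

Nuclei (vowels): u, u, a, u, u → 5 syllables.
σ1/σ2 boundary: /hsn/ — longest licit onset from the right is /sn/, leaving /h/ as coda.
σ2/σ3 boundary: /njl/; trying suffixes from longest down, /l/ is the first permitted one, so coda /nj/ | onset /l/.
σ3/σ4 boundary: cluster /nf/ — the longest permitted-onset suffix is /f/; onset = /f/, preceding coda = /n/.
σ4/σ5 boundary: /s/ → onset of the next syllable (single consonants are always licit onsets).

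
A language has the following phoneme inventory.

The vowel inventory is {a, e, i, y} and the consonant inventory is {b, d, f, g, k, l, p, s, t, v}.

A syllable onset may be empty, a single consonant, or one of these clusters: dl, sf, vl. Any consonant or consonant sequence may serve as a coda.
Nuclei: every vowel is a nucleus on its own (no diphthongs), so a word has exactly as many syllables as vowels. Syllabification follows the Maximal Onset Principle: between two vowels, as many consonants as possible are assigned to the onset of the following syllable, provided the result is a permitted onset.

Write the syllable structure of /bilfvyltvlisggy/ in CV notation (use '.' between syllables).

CVCC.CVCC.CCVCC.CV

The vowels are i, y, i, y — 4 nuclei, so 4 syllables.
Between /i/ (V1) and /y/ (V2): /lfv/ splits as /lf/ + /v/ (/v/ is the longest suffix that is a licit onset).
Between /y/ (V2) and /i/ (V3): /ltvl/ splits as /lt/ + /vl/ (/vl/ is the longest suffix that is a licit onset).
Between /i/ (V3) and /y/ (V4): /sgg/; trying suffixes from longest down, /g/ is the first permitted one, so coda /sg/ | onset /g/.
Result: bilf.vylt.vlisg.gy.
Mapping each syllable to C/V: /bilf/ → CVCC, /vylt/ → CVCC, /vlisg/ → CCVCC, /gy/ → CV.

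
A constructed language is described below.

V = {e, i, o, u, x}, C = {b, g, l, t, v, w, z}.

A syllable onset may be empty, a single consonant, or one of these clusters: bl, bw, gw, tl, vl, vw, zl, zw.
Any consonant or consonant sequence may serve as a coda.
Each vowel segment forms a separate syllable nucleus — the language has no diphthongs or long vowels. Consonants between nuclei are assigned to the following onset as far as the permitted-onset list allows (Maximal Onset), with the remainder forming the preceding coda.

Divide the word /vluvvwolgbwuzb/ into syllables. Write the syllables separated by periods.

vluv.vwolg.bwuzb

Vowels present: u, o, u; each is a nucleus, giving 3 syllables.
V1 /u/ – V2 /o/: /vvw/; trying suffixes from longest down, /vw/ is the first permitted one, so coda /v/ | onset /vw/.
V2 /o/ – V3 /u/: /lgbw/; trying suffixes from longest down, /bw/ is the first permitted one, so coda /lg/ | onset /bw/.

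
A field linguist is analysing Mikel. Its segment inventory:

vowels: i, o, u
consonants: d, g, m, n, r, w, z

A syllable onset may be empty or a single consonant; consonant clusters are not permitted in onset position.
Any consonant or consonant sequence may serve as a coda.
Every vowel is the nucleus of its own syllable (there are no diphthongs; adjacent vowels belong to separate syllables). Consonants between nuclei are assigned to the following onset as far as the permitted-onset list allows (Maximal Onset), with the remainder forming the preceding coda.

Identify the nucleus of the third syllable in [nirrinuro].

The vowels are i, i, u, o — 4 nuclei, so 4 syllables.
The third nucleus (vowel 3 from the left) is /u/.

u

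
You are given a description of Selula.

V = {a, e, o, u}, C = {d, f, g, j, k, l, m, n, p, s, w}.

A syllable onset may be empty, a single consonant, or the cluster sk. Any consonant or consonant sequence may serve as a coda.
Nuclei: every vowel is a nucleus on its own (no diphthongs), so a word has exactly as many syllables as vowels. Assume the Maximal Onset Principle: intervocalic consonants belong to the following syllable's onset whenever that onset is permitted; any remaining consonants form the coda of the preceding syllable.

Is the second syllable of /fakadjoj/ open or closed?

Vowels present: a, a, o; each is a nucleus, giving 3 syllables.
Between /a/ (V1) and /a/ (V2): /k/ → onset of the next syllable (single consonants are always licit onsets).
Between /a/ (V2) and /o/ (V3): cluster /dj/ — the longest permitted-onset suffix is /j/; onset = /j/, preceding coda = /d/.
Putting it together: fa.kad.joj.
Syllable 2 is /kad/ with coda /d/, so it is closed.

closed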